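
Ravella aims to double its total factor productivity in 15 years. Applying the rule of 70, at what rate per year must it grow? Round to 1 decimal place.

roughly 4.7%

70 / 15 ≈ 4.67, so about 4.7% per year.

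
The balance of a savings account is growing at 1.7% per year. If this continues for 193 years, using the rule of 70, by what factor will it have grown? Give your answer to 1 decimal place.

Doubles every ≈ 41.18 years (70/1.7).
193 years is 4.69 doublings; 2^4.69 ≈ 25.8×.

≈ 25.8 times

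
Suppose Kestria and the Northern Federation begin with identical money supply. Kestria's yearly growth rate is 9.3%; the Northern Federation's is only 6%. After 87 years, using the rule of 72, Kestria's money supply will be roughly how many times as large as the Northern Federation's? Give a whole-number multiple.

Rate gap = 9.3% − 6% = 3.3 points.
The ratio doubles every 72/3.3 ≈ 21.82 years.
87/21.82 ≈ 3.99 doublings → ratio ≈ 2^3.99 ≈ 16.

about 16 times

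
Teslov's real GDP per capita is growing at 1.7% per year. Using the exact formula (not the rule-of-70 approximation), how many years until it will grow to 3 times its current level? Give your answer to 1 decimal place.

t = ln(3) / ln(1 + 0.017) = 1.0986 / 0.016857 ≈ 65.17.

65.2 years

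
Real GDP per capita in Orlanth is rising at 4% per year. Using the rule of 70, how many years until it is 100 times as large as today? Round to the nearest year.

≈ 116 years

One doubling takes 70/4 = 17.50 years.
Reaching 100× takes log₂(100) ≈ 6.64 doublings.
6.64 × 17.50 ≈ 116 years.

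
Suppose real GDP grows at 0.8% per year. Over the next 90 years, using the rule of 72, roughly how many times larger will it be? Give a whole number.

approximately 2 times

At 0.8% one doubling takes ≈ 90.00 years; 90 years is 1 of them, so ×2.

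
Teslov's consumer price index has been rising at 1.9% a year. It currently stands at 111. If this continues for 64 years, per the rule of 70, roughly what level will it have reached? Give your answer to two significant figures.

≈ 370

Doubling time ≈ 70/1.9 = 36.84 years.
64 years is 64/36.84 ≈ 1.74 doublings, a factor of 2^1.74 ≈ 3.34.
111 × 3.34 ≈ 370.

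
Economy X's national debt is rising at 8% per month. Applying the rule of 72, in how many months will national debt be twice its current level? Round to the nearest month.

At 8%, doubling takes about 72/8 = 9.00 months.

roughly 9 months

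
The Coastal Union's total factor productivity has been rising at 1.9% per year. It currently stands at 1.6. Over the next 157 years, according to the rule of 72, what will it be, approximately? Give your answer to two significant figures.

It doubles every 72/1.9 ≈ 37.89 years, so 157 years is 4.14 doublings.
2^4.14 ≈ 17.63; 1.6 × 17.63 ≈ 28.

≈ 28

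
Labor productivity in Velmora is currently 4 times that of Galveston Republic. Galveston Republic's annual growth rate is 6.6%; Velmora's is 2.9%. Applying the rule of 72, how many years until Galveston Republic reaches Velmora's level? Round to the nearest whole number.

What matters is the difference: 3.7 pp.
Rule of 72 on the gap: the ratio halves every 72/3.7 ≈ 19.46 years.
A 4 times gap closes after 2 halvings: 2 × 19.46 ≈ 39 years.

around 39 years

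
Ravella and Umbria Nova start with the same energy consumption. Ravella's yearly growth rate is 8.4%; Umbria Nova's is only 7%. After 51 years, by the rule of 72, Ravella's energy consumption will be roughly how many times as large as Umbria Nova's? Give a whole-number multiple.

around 2 times

Ravella pulls ahead at 1.4 pp per year, so the ratio doubles every 72/1.4 ≈ 51.43 years.
In 51 years that's 0.99 doublings: 2^0.99 ≈ 2.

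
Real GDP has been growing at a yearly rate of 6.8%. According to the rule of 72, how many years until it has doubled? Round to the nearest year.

around 11 years

At 6.8%, doubling takes about 72/6.8 = 10.59 years.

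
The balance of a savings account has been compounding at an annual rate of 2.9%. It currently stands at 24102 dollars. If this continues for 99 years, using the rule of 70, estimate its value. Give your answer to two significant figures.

around 410000 dollars

It doubles every 70/2.9 ≈ 24.14 years, so 99 years is 4.10 doublings.
2^4.10 ≈ 17.15; 24102 × 17.15 ≈ 410000 dollars.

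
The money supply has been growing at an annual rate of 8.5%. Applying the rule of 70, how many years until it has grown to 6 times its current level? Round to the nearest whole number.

approximately 21 years

One doubling takes 70/8.5 = 8.24 years.
6× is log₂ 6 ≈ 2.58 doublings, so ≈ 2.58 × 8.24 = 21 years.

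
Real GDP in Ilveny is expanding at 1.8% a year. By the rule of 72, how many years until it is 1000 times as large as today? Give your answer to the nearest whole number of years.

roughly 399 years

At 1.8% it doubles every 72/1.8 ≈ 40.00 years.
1000× is log₂ 1000 ≈ 9.97 doublings, so ≈ 9.97 × 40.00 = 399 years.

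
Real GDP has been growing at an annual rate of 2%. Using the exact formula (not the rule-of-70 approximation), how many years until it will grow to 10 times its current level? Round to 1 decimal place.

116.3 years

t = ln(10) / ln(1 + 0.02) = 2.3026 / 0.019803 ≈ 116.28.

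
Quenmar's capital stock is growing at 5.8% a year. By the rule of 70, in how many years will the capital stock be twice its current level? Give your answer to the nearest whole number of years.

roughly 12 years

70/5.8 ≈ 12.07, so it doubles roughly every 12 years.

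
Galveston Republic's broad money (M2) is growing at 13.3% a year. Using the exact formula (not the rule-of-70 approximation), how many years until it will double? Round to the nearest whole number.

6 years

t = ln(2) / ln(1 + 0.133) = 0.6931 / 0.124869 ≈ 5.55.
≈ 6 years.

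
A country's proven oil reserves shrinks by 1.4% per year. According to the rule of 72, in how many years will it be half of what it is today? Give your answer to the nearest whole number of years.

51 years

The rule works in reverse for decay: 72/1.4 ≈ 51.43 years to halve.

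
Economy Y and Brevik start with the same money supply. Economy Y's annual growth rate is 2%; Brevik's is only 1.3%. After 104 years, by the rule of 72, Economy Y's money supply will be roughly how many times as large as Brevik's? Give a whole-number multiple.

around 2 times

Rate gap = 2% − 1.3% = 0.7 points.
The ratio doubles every 72/0.7 ≈ 102.86 years.
104/102.86 ≈ 1.01 doublings → ratio ≈ 2^1.01 ≈ 2.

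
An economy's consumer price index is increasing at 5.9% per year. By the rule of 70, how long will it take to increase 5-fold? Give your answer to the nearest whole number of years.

≈ 28 years

At 5.9% it doubles every 70/5.9 ≈ 11.86 years.
5× is log₂ 5 ≈ 2.32 doublings, so ≈ 2.32 × 11.86 = 28 years.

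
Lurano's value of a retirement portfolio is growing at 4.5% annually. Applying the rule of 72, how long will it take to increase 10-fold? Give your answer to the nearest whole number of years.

≈ 53 years

At 4.5% it doubles every 72/4.5 ≈ 16.00 years.
10× is log₂ 10 ≈ 3.32 doublings, so ≈ 3.32 × 16.00 = 53 years.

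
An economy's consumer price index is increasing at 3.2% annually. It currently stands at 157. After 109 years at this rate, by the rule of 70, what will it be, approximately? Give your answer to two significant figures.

around 5000

Doubling time ≈ 70/3.2 = 21.88 years.
109 years is 109/21.88 ≈ 4.98 doublings, a factor of 2^4.98 ≈ 31.56.
157 × 31.56 ≈ 5000.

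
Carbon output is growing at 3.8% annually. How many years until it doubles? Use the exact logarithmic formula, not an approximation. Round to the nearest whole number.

t = ln(2) / ln(1 + 0.038) = 0.6931 / 0.037296 ≈ 18.58.
≈ 19 years.

19 years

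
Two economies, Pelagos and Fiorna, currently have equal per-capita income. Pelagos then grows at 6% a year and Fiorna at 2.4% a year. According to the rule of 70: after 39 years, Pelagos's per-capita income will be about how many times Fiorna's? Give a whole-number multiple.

Pelagos pulls ahead at 3.6 pp per year, so the ratio doubles every 70/3.6 ≈ 19.44 years.
In 39 years that's 2.01 doublings: 2^2.01 ≈ 4.

about 4 times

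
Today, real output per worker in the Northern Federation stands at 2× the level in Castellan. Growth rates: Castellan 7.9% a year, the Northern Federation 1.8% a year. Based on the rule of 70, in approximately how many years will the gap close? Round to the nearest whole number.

around 11 years

The growth-rate gap is 7.9% − 1.8% = 6.1 percentage points.
So the ratio between them halves every 70/6.1 ≈ 11.48 years.
A 2× gap closes after 1 halving: 1 × 11.48 ≈ 11 years.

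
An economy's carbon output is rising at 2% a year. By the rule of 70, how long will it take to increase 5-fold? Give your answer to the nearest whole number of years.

At 2% it doubles every 70/2 ≈ 35.00 years.
5× is log₂ 5 ≈ 2.32 doublings, so ≈ 2.32 × 35.00 = 81 years.

around 81 years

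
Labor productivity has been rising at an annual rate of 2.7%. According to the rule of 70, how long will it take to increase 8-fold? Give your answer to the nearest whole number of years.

At 2.7% it doubles every 70/2.7 ≈ 25.93 years.
8× is 3 doublings, so 3 × 25.93 ≈ 78 years.

roughly 78 years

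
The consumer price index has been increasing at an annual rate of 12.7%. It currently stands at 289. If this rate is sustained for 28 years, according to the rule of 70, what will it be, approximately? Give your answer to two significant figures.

It doubles every 70/12.7 ≈ 5.51 years, so 28 years is 5.08 doublings.
2^5.08 ≈ 33.82; 289 × 33.82 ≈ 9800.

9800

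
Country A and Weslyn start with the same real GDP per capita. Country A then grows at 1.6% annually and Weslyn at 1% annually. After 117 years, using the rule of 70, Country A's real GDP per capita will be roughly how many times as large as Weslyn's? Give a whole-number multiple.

Country A pulls ahead at 0.6 pp per year, so the ratio doubles every 70/0.6 ≈ 116.67 years.
In 117 years that's 1.00 doublings: 2^1.00 ≈ 2.

roughly 2 times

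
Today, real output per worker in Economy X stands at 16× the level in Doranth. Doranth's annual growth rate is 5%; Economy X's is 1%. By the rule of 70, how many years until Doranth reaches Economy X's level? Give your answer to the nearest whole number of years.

70 years

Doranth gains on Economy X at 5% − 1% = 4 points a year.
At that relative rate the gap halves every 70/4 ≈ 17.50 years.
A 16× gap closes after 4 halvings: 4 × 17.50 ≈ 70 years.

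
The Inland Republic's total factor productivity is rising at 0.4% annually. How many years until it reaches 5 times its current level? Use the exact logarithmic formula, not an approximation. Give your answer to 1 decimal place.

t = ln(5) / ln(1 + 0.004) = 1.6094 / 0.003992 ≈ 403.16.

403.2 years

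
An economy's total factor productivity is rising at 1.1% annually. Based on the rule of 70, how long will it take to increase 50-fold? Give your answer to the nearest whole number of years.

roughly 359 years

Doubling time ≈ 70/1.1 = 63.64 years.
50× is log₂ 50 ≈ 5.64 doublings, so ≈ 5.64 × 63.64 = 359 years.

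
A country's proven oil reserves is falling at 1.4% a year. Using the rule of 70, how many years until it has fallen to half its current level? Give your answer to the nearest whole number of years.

50 years

Falling at 1.4%, it halves about every 70/1.4 = 50.00 years.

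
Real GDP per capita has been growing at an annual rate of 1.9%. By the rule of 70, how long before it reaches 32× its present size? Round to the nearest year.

One doubling takes 70/1.9 = 36.84 years.
32 = 2^5, so 5 doublings → 184 years.

approximately 184 years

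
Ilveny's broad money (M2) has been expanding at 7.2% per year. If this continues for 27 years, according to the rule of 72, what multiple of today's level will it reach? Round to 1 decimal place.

Doubling time ≈ 72/7.2 = 10.00 years.
27 years / 10.00 ≈ 2.70 doublings → factor 2^2.70 ≈ 6.5.

6.5 times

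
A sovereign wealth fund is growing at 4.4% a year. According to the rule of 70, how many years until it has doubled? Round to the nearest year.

At 4.4%, doubling takes about 70/4.4 = 15.91 years.

around 16 years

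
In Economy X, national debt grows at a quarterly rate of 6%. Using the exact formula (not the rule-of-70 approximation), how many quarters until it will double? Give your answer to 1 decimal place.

11.9 quarters

t = ln(2) / ln(1 + 0.06) = 0.6931 / 0.058269 ≈ 11.89.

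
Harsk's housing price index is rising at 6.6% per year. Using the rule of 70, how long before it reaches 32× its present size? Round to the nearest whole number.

Doubling time ≈ 70/6.6 = 10.61 years.
32× is 5 doublings, so 5 × 10.61 ≈ 53 years.

53 years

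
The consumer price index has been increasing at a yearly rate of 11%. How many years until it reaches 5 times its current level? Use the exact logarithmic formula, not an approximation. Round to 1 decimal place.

t = ln(5) / ln(1 + 0.11) = 1.6094 / 0.104360 ≈ 15.42.

15.4 years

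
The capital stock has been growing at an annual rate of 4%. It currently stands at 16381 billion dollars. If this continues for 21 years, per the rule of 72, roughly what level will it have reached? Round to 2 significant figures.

It doubles every 72/4 ≈ 18.00 years, so 21 years is 1.17 doublings.
2^1.17 ≈ 2.25; 16381 × 2.25 ≈ 37000 billion dollars.

roughly 37000 billion dollars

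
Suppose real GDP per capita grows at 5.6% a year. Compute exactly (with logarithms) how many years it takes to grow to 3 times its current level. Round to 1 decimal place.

t = ln(3) / ln(1 + 0.056) = 1.0986 / 0.054488 ≈ 20.16.

20.2 years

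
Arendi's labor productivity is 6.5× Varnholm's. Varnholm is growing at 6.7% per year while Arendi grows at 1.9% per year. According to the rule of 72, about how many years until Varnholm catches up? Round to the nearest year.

41 years

Varnholm gains on Arendi at 6.7% − 1.9% = 4.8 points a year.
At that relative rate the gap halves every 72/4.8 ≈ 15.00 years.
A 6.5× gap takes log₂(6.5) ≈ 2.70 halvings to close: 2.70 × 15.00 ≈ 41 years.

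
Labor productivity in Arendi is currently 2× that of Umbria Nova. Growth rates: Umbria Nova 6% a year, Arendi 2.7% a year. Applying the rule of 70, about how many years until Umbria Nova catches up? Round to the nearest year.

The growth-rate gap is 6% − 2.7% = 3.3 percentage points.
So the ratio between them halves every 70/3.3 ≈ 21.21 years.
A 2× gap closes after 1 halving: 1 × 21.21 ≈ 21 years.

about 21 years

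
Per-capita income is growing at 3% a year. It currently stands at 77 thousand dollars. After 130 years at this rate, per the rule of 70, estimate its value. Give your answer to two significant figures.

approximately 3700 thousand dollars

It doubles every 70/3 ≈ 23.33 years, so 130 years is 5.57 doublings.
2^5.57 ≈ 47.50; 77 × 47.50 ≈ 3700 thousand dollars.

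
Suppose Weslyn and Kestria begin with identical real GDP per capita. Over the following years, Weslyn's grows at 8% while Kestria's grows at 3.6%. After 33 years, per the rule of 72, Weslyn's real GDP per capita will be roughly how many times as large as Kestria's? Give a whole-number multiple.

about 4 times

Weslyn pulls ahead at 4.4 pp per year, so the ratio doubles every 72/4.4 ≈ 16.36 years.
In 33 years that's 2.02 doublings: 2^2.02 ≈ 4.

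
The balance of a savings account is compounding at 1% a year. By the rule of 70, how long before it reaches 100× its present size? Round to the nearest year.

465 years

At 1% it doubles every 70/1 ≈ 70.00 years.
100× is log₂ 100 ≈ 6.64 doublings, so ≈ 6.64 × 70.00 = 465 years.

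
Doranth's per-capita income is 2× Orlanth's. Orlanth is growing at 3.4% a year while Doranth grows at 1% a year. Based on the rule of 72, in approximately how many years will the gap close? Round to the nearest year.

≈ 30 years

Orlanth gains on Doranth at 3.4% − 1% = 2.4 points a year.
At that relative rate the gap halves every 72/2.4 ≈ 30.00 years.
A 2× gap closes after 1 halving: 1 × 30.00 ≈ 30 years.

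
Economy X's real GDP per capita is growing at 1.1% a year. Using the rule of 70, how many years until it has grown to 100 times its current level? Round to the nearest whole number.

about 423 years

At 1.1% it doubles every 70/1.1 ≈ 63.64 years.
Reaching 100× takes log₂(100) ≈ 6.64 doublings.
6.64 × 63.64 ≈ 423 years.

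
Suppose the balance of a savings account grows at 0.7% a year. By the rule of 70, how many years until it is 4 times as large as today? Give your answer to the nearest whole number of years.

One doubling takes 70/0.7 = 100.00 years.
4× is 2 doublings, so 2 × 100.00 ≈ 200 years.

≈ 200 years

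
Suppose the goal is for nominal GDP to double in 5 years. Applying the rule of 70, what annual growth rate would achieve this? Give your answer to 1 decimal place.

70 / 5 ≈ 14.00, so about 14.0% a year.

14.0%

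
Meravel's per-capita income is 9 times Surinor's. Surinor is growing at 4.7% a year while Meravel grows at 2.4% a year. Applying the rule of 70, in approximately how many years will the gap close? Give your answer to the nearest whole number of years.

≈ 96 years

The growth-rate gap is 4.7% − 2.4% = 2.3 percentage points.
So the ratio between them halves every 70/2.3 ≈ 30.43 years.
A 9 times gap takes log₂(9) ≈ 3.17 halvings to close: 3.17 × 30.43 ≈ 96 years.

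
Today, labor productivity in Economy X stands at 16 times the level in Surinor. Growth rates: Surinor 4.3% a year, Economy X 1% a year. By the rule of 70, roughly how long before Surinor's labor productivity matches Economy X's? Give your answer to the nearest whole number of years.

about 85 years

Surinor gains on Economy X at 4.3% − 1% = 3.3 points a year.
At that relative rate the gap halves every 70/3.3 ≈ 21.21 years.
A 16 times gap closes after 4 halvings: 4 × 21.21 ≈ 85 years.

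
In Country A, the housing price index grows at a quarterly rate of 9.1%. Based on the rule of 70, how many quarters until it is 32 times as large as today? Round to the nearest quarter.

38 quarters

One doubling takes 70/9.1 = 7.69 quarters.
32× is 5 doublings, so 5 × 7.69 ≈ 38 quarters.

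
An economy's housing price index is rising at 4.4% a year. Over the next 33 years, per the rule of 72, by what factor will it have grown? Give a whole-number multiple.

about 4 times

Doubling time ≈ 72/4.4 = 16.36 years.
33/16.36 ≈ 2 doublings, so about 2^2 = 4×.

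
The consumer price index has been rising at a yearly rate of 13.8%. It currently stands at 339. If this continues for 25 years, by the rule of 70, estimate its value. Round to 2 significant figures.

Doubling time ≈ 70/13.8 = 5.07 years.
25 years is 25/5.07 ≈ 4.93 doublings, a factor of 2^4.93 ≈ 30.48.
339 × 30.48 ≈ 10000.

10000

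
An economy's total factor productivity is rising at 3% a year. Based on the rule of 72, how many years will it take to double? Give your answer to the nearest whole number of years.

approximately 24 years

At 3%, doubling takes about 72/3 = 24.00 years.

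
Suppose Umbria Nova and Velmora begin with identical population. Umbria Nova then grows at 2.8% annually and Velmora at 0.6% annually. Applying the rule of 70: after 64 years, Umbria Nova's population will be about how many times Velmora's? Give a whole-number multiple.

Rate gap = 2.8% − 0.6% = 2.2 points.
The ratio doubles every 70/2.2 ≈ 31.82 years.
64/31.82 ≈ 2.01 doublings → ratio ≈ 2^2.01 ≈ 4.

about 4 times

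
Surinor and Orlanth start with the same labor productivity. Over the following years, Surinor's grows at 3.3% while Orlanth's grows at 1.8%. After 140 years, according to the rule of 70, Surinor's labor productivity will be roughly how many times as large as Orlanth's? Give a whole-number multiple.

Surinor pulls ahead at 1.5 pp per year, so the ratio doubles every 70/1.5 ≈ 46.67 years.
In 140 years that's 3.00 doublings: 2^3.00 ≈ 8.

approximately 8 times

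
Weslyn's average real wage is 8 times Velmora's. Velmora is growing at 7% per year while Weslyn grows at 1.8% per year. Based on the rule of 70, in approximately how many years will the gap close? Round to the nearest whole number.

about 40 years

The growth-rate gap is 7% − 1.8% = 5.2 percentage points.
So the ratio between them halves every 70/5.2 ≈ 13.46 years.
An 8 times gap closes after 3 halvings: 3 × 13.46 ≈ 40 years.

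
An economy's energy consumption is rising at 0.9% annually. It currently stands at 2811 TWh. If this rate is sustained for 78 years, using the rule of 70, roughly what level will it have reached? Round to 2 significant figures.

roughly 5600 TWh

Doubling time ≈ 70/0.9 = 77.78 years.
78 years is 78/77.78 ≈ 1.00 doublings, a factor of 2^1.00 ≈ 2.00.
2811 × 2.00 ≈ 5600 TWh.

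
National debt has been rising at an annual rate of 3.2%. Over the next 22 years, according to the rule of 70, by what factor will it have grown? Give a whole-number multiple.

approximately 2 times

Doubling time ≈ 70/3.2 = 21.88 years.
22/21.88 ≈ 1 doubling, so about 2^1 = 2×.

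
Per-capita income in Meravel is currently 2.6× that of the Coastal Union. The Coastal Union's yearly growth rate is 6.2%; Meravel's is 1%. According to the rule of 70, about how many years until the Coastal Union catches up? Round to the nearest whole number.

approximately 19 years

What matters is the difference: 5.2 pp.
Rule of 70 on the gap: the ratio halves every 70/5.2 ≈ 13.46 years.
A 2.6× gap takes log₂(2.6) ≈ 1.38 halvings to close: 1.38 × 13.46 ≈ 19 years.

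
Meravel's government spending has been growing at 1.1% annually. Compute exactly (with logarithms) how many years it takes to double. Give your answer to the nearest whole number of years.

t = ln(2) / ln(1 + 0.011) = 0.6931 / 0.010940 ≈ 63.35.
≈ 63 years.

63 years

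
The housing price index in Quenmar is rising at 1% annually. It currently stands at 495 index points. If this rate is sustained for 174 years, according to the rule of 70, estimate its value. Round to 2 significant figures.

approximately 2800 index points

It doubles every 70/1 ≈ 70.00 years, so 174 years is 2.49 doublings.
2^2.49 ≈ 5.62; 495 × 5.62 ≈ 2800 index points.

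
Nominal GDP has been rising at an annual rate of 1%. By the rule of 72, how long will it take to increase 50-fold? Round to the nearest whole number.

approximately 406 years

Doubling time ≈ 72/1 = 72.00 years.
Reaching 50× takes log₂(50) ≈ 5.64 doublings.
5.64 × 72.00 ≈ 406 years.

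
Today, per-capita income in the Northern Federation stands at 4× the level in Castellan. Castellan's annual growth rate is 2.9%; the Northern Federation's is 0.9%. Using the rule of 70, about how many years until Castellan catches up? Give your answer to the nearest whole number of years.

The growth-rate gap is 2.9% − 0.9% = 2 percentage points.
So the ratio between them halves every 70/2 ≈ 35.00 years.
A 4× gap closes after 2 halvings: 2 × 35.00 ≈ 70 years.

roughly 70 years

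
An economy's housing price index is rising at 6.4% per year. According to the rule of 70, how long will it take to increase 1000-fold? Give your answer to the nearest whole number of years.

approximately 109 years

One doubling takes 70/6.4 = 10.94 years.
Reaching 1000× takes log₂(1000) ≈ 9.97 doublings.
9.97 × 10.94 ≈ 109 years.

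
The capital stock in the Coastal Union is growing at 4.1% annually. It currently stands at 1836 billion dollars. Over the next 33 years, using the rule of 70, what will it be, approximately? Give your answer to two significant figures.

around 7000 billion dollars

Doubling time ≈ 70/4.1 = 17.07 years.
33 years is 33/17.07 ≈ 1.93 doublings, a factor of 2^1.93 ≈ 3.81.
1836 × 3.81 ≈ 7000 billion dollars.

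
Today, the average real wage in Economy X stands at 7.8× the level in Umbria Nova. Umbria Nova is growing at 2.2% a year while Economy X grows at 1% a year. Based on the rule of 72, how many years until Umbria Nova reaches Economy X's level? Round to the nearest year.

≈ 178 years

What matters is the difference: 1.2 pp.
Rule of 72 on the gap: the ratio halves every 72/1.2 ≈ 60.00 years.
A 7.8× gap takes log₂(7.8) ≈ 2.96 halvings to close: 2.96 × 60.00 ≈ 178 years.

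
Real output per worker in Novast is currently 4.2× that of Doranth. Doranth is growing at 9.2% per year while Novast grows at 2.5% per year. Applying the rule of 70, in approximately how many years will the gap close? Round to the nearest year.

Doranth gains on Novast at 9.2% − 2.5% = 6.7 points a year.
At that relative rate the gap halves every 70/6.7 ≈ 10.45 years.
A 4.2× gap takes log₂(4.2) ≈ 2.07 halvings to close: 2.07 × 10.45 ≈ 22 years.

roughly 22 years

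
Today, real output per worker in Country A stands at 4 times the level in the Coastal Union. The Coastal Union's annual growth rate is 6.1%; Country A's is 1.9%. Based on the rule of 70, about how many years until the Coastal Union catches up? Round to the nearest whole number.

The growth-rate gap is 6.1% − 1.9% = 4.2 percentage points.
So the ratio between them halves every 70/4.2 ≈ 16.67 years.
A 4 times gap closes after 2 halvings: 2 × 16.67 ≈ 33 years.

≈ 33 years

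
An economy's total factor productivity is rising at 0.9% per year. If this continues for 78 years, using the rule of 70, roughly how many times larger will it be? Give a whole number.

roughly 2 times

70/0.9 ≈ 77.78 years per doubling.
78 years fits 1 doubling: 2^1 = 2.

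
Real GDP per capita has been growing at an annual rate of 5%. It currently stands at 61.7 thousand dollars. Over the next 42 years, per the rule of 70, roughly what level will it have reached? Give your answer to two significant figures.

≈ 490 thousand dollars

It doubles every 70/5 ≈ 14.00 years, so 42 years is 3.00 doublings.
2^3.00 ≈ 8.00; 61.7 × 8.00 ≈ 490 thousand dollars.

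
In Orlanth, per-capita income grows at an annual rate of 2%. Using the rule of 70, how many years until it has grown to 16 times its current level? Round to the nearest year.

around 140 years

Doubling time ≈ 70/2 = 35.00 years.
16× is 4 doublings, so 4 × 35.00 ≈ 140 years.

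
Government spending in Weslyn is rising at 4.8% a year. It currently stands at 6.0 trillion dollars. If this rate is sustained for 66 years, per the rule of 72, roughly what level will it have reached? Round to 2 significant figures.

≈ 130 trillion dollars

It doubles every 72/4.8 ≈ 15.00 years, so 66 years is 4.40 doublings.
2^4.40 ≈ 21.11; 6.0 × 21.11 ≈ 130 trillion dollars.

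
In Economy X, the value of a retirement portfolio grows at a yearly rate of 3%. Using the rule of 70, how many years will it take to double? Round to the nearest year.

≈ 23 years

70/3 ≈ 23.33, so it doubles roughly every 23 years.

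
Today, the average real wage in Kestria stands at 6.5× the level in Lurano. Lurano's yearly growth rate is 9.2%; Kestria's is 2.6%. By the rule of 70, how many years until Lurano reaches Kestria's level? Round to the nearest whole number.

The growth-rate gap is 9.2% − 2.6% = 6.6 percentage points.
So the ratio between them halves every 70/6.6 ≈ 10.61 years.
A 6.5× gap takes log₂(6.5) ≈ 2.70 halvings to close: 2.70 × 10.61 ≈ 29 years.

roughly 29 years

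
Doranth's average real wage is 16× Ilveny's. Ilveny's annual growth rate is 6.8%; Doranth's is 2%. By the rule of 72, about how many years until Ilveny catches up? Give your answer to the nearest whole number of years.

What matters is the difference: 4.8 pp.
Rule of 72 on the gap: the ratio halves every 72/4.8 ≈ 15.00 years.
A 16× gap closes after 4 halvings: 4 × 15.00 ≈ 60 years.

around 60 years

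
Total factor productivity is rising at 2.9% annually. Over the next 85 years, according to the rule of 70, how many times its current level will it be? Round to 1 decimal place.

Doubles every ≈ 24.14 years (70/2.9).
85 years is 3.52 doublings; 2^3.52 ≈ 11.5×.

about 11.5 times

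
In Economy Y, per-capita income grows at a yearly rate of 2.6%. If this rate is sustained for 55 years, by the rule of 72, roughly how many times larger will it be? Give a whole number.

At 2.6% one doubling takes ≈ 27.69 years; 55 years is 2 of them, so ×4.

around 4 times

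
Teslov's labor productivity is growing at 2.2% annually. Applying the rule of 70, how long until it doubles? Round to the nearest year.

32 years

70/2.2 ≈ 31.82, so it doubles roughly every 32 years.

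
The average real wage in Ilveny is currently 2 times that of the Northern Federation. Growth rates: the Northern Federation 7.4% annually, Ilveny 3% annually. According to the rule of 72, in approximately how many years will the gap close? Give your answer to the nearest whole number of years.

What matters is the difference: 4.4 pp.
Rule of 72 on the gap: the ratio halves every 72/4.4 ≈ 16.36 years.
A 2 times gap closes after 1 halving: 1 × 16.36 ≈ 16 years.

approximately 16 years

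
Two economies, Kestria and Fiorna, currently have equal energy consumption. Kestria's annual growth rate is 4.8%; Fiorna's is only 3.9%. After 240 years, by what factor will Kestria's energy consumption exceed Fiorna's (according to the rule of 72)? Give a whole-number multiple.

Rate gap = 4.8% − 3.9% = 0.9 points.
The ratio doubles every 72/0.9 ≈ 80.00 years.
240/80.00 ≈ 3.00 doublings → ratio ≈ 2^3.00 ≈ 8.

≈ 8 times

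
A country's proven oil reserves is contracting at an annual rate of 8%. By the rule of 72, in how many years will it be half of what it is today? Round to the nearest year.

about 9 years

The rule works in reverse for decay: 72/8 ≈ 9.00 years to halve.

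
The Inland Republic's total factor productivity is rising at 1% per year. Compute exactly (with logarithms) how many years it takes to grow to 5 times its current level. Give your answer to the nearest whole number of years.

162 years

t = ln(5) / ln(1 + 0.01) = 1.6094 / 0.009950 ≈ 161.75.
≈ 162 years.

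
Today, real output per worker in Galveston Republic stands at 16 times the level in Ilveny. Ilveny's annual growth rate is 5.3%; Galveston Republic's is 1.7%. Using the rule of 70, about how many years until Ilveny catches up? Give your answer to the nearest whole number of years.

What matters is the difference: 3.6 pp.
Rule of 70 on the gap: the ratio halves every 70/3.6 ≈ 19.44 years.
A 16 times gap closes after 4 halvings: 4 × 19.44 ≈ 78 years.

≈ 78 years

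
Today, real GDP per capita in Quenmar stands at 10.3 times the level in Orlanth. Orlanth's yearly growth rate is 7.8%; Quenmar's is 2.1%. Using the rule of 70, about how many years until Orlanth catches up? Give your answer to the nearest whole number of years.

roughly 41 years

Orlanth gains on Quenmar at 7.8% − 2.1% = 5.7 points a year.
At that relative rate the gap halves every 70/5.7 ≈ 12.28 years.
A 10.3 times gap takes log₂(10.3) ≈ 3.36 halvings to close: 3.36 × 12.28 ≈ 41 years.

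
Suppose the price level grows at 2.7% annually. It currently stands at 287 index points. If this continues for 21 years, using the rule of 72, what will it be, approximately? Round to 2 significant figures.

≈ 500 index points

Doubling time ≈ 72/2.7 = 26.67 years.
21 years is 21/26.67 ≈ 0.79 doublings, a factor of 2^0.79 ≈ 1.73.
287 × 1.73 ≈ 500 index points.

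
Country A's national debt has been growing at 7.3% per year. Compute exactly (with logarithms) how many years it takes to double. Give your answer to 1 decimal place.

t = ln(2) / ln(1 + 0.073) = 0.6931 / 0.070458 ≈ 9.84.

9.8 years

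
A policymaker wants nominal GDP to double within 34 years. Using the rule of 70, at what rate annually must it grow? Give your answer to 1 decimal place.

70 / 34 ≈ 2.06, so about 2.1% annually.

around 2.1% annually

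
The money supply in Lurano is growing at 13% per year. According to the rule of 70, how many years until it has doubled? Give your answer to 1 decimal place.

5.4 years

Doubling time ≈ 70 / 13 = 5.38 years.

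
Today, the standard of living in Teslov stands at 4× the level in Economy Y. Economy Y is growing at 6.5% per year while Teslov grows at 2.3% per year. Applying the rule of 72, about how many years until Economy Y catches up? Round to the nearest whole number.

roughly 34 years

The growth-rate gap is 6.5% − 2.3% = 4.2 percentage points.
So the ratio between them halves every 72/4.2 ≈ 17.14 years.
A 4× gap closes after 2 halvings: 2 × 17.14 ≈ 34 years.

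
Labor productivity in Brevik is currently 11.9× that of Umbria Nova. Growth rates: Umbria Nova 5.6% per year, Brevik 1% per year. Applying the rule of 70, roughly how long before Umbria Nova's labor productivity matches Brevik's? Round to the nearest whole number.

What matters is the difference: 4.6 pp.
Rule of 70 on the gap: the ratio halves every 70/4.6 ≈ 15.22 years.
An 11.9× gap takes log₂(11.9) ≈ 3.57 halvings to close: 3.57 × 15.22 ≈ 54 years.

roughly 54 years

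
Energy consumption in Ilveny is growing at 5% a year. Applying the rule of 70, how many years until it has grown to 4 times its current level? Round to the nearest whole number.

One doubling takes 70/5 = 14.00 years.
4× is 2 doublings, so 2 × 14.00 ≈ 28 years.

≈ 28 years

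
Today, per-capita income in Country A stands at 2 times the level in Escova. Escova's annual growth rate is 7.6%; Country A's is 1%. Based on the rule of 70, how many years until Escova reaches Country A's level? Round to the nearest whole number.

The growth-rate gap is 7.6% − 1% = 6.6 percentage points.
So the ratio between them halves every 70/6.6 ≈ 10.61 years.
A 2 times gap closes after 1 halving: 1 × 10.61 ≈ 11 years.

≈ 11 years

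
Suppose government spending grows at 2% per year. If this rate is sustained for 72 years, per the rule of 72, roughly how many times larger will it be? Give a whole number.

4 times

72/2 ≈ 36.00 years per doubling.
72 years fits 2 doublings: 2^2 = 4.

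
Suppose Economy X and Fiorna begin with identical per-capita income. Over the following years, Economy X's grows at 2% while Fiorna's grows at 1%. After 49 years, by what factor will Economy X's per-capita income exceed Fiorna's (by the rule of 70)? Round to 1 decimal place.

Rate gap = 2% − 1% = 1 point.
The ratio doubles every 70/1 ≈ 70.00 years.
49/70.00 ≈ 0.70 doublings → ratio ≈ 2^0.70 ≈ 1.6.

1.6 times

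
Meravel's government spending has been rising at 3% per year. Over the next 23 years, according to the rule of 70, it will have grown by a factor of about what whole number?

≈ 2 times

Doubling time ≈ 70/3 = 23.33 years.
23/23.33 ≈ 1 doubling, so about 2^1 = 2×.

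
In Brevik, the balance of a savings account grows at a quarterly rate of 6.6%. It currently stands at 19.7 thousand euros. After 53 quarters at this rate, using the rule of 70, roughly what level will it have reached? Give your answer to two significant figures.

approximately 630 thousand euros

Doubling time ≈ 70/6.6 = 10.61 quarters.
53 quarters is 53/10.61 ≈ 5.00 doublings, a factor of 2^5.00 ≈ 32.00.
19.7 × 32.00 ≈ 630 thousand euros.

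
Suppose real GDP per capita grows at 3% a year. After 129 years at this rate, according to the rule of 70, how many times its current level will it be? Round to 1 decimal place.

46.2 times

Doubling time ≈ 70/3 = 23.33 years.
129 years / 23.33 ≈ 5.53 doublings → factor 2^5.53 ≈ 46.2.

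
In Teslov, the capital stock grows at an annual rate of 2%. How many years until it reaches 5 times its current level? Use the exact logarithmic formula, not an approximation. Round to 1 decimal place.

81.3 years

t = ln(5) / ln(1 + 0.02) = 1.6094 / 0.019803 ≈ 81.27.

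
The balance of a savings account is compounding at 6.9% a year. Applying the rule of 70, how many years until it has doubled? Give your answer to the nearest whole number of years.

70/6.9 ≈ 10.14, so it doubles roughly every 10 years.

approximately 10 years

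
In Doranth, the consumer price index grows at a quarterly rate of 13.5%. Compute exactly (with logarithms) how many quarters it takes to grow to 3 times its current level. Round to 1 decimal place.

t = ln(3) / ln(1 + 0.135) = 1.0986 / 0.126633 ≈ 8.68.

8.7 quarters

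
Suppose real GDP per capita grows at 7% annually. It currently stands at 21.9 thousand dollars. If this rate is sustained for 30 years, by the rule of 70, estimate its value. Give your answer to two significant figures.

about 180 thousand dollars

It doubles every 70/7 ≈ 10.00 years, so 30 years is 3.00 doublings.
2^3.00 ≈ 8.00; 21.9 × 8.00 ≈ 180 thousand dollars.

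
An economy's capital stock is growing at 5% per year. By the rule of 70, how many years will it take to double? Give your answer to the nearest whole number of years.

At 5%, doubling takes about 70/5 = 14.00 years.

roughly 14 years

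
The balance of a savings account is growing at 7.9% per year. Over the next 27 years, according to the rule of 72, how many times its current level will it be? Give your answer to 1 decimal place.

roughly 7.8 times

Doubles every ≈ 9.11 years (72/7.9).
27 years is 2.96 doublings; 2^2.96 ≈ 7.8×.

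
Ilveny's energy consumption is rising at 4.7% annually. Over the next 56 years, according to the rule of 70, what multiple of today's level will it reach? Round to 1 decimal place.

Doubles every ≈ 14.89 years (70/4.7).
56 years is 3.76 doublings; 2^3.76 ≈ 13.5×.

around 13.5 times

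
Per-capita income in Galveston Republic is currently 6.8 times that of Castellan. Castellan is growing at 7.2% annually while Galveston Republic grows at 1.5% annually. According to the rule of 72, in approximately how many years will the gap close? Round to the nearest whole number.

approximately 35 years

Castellan gains on Galveston Republic at 7.2% − 1.5% = 5.7 points a year.
At that relative rate the gap halves every 72/5.7 ≈ 12.63 years.
A 6.8 times gap takes log₂(6.8) ≈ 2.77 halvings to close: 2.77 × 12.63 ≈ 35 years.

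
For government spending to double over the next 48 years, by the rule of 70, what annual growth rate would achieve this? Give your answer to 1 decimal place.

1.5% a year

70 / 48 ≈ 1.46, so about 1.5% a year.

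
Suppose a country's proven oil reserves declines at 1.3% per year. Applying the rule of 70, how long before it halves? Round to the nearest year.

Halving time ≈ 70 / 1.3 = 53.85 → 54 years.

about 54 years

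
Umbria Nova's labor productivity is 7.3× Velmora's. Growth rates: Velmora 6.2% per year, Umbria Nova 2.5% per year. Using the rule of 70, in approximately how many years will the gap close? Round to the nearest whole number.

The growth-rate gap is 6.2% − 2.5% = 3.7 percentage points.
So the ratio between them halves every 70/3.7 ≈ 18.92 years.
A 7.3× gap takes log₂(7.3) ≈ 2.87 halvings to close: 2.87 × 18.92 ≈ 54 years.

≈ 54 years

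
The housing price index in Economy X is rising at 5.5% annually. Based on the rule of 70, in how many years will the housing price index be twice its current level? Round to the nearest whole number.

70/5.5 ≈ 12.73, so it doubles roughly every 13 years.

≈ 13 years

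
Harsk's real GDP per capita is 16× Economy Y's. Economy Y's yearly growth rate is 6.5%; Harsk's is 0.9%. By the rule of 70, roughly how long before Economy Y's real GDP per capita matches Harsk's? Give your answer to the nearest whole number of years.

around 50 years

Economy Y gains on Harsk at 6.5% − 0.9% = 5.6 points a year.
At that relative rate the gap halves every 70/5.6 ≈ 12.50 years.
A 16× gap closes after 4 halvings: 4 × 12.50 ≈ 50 years.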